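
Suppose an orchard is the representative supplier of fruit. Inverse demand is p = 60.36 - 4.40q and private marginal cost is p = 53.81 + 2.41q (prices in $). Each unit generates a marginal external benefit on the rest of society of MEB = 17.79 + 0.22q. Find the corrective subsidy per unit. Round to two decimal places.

Social marginal cost = private MC − MEB = 36.02 + 2.19q.
Set SMC = demand: 36.02 + 2.19q = 60.36 - 4.40q → q* = 3.6935.
The Pigouvian subsidy equals MEB at q*: 17.79 + 0.22×3.6935 = 18.6026.

subsidy = $18.60 per unit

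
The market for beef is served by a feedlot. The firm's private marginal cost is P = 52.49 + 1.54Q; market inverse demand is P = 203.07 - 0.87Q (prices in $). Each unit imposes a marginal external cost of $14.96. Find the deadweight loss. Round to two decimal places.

Market equilibrium (private): 52.49 + 1.54Q = 203.07 - 0.87Q → Q_m = 62.4813.
Social marginal cost = private MC + MEC = 67.45 + 1.54Q.
Set SMC = demand: 67.45 + 1.54Q = 203.07 - 0.87Q → Q* = 56.2739.
Height of the DWL triangle at Q_m is SMC(Q_m) − demand(Q_m) = MEC(Q_m) = 14.9600.
DWL = ½ × 6.2074 × 14.9600 = 46.4314.

DWL = $46.43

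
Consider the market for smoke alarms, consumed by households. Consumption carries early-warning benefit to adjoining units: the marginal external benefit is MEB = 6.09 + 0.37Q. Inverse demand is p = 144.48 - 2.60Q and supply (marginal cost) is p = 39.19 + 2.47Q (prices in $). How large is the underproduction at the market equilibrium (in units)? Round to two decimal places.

2.93 units

Market equilibrium (private): 39.19 + 2.47Q = 144.48 - 2.60Q → Q_m = 20.7673.
Social marginal benefit = demand + MEB = 150.57 - 2.23Q.
Set SMB = MC: 150.57 - 2.23Q = 39.19 + 2.47Q → Q* = 23.6979.
Gap = |20.7673 − 23.6979| = 2.9306.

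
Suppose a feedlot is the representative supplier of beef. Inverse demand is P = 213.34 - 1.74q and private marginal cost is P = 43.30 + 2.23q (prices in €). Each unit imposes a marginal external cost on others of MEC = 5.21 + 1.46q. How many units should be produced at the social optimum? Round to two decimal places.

Social marginal cost = private MC + MEC = 48.51 + 3.69q.
Set SMC = demand: 48.51 + 3.69q = 213.34 - 1.74q → q* = 30.3554.

q* = 30.36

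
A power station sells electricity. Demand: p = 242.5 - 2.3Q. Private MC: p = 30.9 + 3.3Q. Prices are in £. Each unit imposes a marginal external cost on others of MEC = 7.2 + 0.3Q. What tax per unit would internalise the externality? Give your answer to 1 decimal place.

tax = £17.6 per unit

Social marginal cost = private MC + MEC = 38.1 + 3.6Q.
Set SMC = demand: 38.1 + 3.6Q = 242.5 - 2.3Q → Q* = 34.6441.
The Pigouvian tax equals MEC at Q*: 7.2 + 0.3×34.6441 = 17.5932.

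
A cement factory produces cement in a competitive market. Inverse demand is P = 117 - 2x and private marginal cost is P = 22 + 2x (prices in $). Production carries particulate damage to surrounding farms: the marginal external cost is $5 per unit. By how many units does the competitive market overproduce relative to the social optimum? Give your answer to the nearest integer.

1 units

Market equilibrium (private): 22 + 2x = 117 - 2x → x_m = 23.7500.
Social marginal cost = private MC + MEC = 27 + 2x.
Set SMC = demand: 27 + 2x = 117 - 2x → x* = 22.5000.
Gap = |23.7500 − 22.5000| = 1.2500.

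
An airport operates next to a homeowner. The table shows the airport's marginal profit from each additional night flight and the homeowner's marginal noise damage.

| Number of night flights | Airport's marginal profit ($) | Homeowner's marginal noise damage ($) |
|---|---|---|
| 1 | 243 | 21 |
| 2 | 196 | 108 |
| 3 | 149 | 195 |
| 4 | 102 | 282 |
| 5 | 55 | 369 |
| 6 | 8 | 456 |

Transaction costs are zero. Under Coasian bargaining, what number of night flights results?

2

Bargaining reaches the level where marginal profit last exceeds marginal noise damage.
That holds through level 2 (196 ≥ 108) but not at 3 (149 < 195).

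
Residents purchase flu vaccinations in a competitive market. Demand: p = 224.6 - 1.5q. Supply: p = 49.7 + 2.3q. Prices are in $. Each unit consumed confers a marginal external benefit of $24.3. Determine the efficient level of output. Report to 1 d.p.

q* = 52.4

Social marginal benefit = demand + MEB = 248.9 - 1.5q.
Set SMB = MC: 248.9 - 1.5q = 49.7 + 2.3q → q* = 52.4211.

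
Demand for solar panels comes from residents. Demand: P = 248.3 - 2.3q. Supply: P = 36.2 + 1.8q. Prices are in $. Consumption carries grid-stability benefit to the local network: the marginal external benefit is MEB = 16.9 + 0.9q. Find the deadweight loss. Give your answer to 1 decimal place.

Market equilibrium (private): 36.2 + 1.8q = 248.3 - 2.3q → q_m = 51.7317.
Social marginal benefit = demand + MEB = 265.2 - 1.4q.
Set SMB = MC: 265.2 - 1.4q = 36.2 + 1.8q → q* = 71.5625.
Height of the DWL triangle at q_m is SMB(q_m) − MC(q_m) = MEB(q_m) = 63.4585.
DWL = ½ × 19.8308 × 63.4585 = 629.2164.

DWL = $629.2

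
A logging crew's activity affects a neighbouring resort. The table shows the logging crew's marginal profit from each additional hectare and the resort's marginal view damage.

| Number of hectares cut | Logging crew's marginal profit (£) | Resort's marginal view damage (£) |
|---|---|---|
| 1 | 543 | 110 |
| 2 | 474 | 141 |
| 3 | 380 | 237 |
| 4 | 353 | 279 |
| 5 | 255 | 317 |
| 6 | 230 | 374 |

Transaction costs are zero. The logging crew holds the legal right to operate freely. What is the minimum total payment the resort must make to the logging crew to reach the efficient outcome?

£485

Left alone the logging crew would choose level 6 (marginal profit stays positive).
Efficient level: k* = 4 (marginal profit ≥ marginal view damage through 4).
The resort must at least cover the logging crew's forgone profit from cutting 6→4: 255 + 230 = 485.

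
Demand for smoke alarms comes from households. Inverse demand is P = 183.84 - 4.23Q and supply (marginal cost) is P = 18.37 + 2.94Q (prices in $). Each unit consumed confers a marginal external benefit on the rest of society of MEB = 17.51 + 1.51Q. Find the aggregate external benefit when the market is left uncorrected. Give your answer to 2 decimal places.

$806.21

Market equilibrium (private): 18.37 + 2.94Q = 183.84 - 4.23Q → Q_m = 23.0781.
Total external benefit = ∫₀^{Q_m} (17.51 + 1.51Q) dQ = 17.51×23.0781 + ½×1.51×23.0781² = 806.2095.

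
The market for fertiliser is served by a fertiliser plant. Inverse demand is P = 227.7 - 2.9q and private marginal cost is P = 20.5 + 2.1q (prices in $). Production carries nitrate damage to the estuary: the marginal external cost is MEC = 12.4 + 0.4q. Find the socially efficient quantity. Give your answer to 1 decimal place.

Social marginal cost = private MC + MEC = 32.9 + 2.5q.
Set SMC = demand: 32.9 + 2.5q = 227.7 - 2.9q → q* = 36.0741.

q* = 36.1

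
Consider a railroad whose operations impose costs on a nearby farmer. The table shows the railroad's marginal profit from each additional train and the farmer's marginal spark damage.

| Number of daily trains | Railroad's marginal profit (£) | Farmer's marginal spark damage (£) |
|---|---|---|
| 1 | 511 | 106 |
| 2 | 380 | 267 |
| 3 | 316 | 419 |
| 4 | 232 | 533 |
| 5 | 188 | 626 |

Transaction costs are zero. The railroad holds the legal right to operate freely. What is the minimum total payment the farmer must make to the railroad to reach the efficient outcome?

£736

Left alone the railroad would choose level 5 (marginal profit stays positive).
Efficient level: k* = 2 (marginal profit ≥ marginal spark damage through 2).
The farmer must at least cover the railroad's forgone profit from cutting 5→2: 316 + 232 + 188 = 736.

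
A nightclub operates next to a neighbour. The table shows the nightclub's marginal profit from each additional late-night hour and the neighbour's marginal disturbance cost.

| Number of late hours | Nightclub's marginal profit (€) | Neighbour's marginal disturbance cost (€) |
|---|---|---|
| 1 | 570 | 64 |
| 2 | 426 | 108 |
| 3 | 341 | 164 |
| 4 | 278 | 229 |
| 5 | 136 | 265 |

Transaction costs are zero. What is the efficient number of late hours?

4

Bargaining reaches the level where marginal profit last exceeds marginal disturbance cost.
That holds through level 4 (278 ≥ 229) but not at 5 (136 < 265).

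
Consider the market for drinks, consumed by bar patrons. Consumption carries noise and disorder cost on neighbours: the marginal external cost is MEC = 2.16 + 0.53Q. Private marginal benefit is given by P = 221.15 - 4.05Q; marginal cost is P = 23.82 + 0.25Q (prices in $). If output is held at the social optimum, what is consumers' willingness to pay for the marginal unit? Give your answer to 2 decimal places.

Social marginal benefit = demand − MEC = 218.99 - 4.58Q.
Set SMB = MC: 218.99 - 4.58Q = 23.82 + 0.25Q → Q* = 40.4079.
Consumer price on the demand curve at Q*: 221.15 − 4.05×40.4079 = 57.4980.

P = $57.50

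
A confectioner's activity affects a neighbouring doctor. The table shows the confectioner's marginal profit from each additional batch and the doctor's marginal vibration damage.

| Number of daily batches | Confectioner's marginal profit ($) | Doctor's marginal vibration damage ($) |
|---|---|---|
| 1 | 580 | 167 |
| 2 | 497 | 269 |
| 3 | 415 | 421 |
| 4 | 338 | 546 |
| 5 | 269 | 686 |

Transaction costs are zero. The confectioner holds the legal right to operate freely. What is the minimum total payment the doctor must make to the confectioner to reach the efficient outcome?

$1022

Left alone the confectioner would choose level 5 (marginal profit stays positive).
Efficient level: k* = 2 (marginal profit ≥ marginal vibration damage through 2).
The doctor must at least cover the confectioner's forgone profit from cutting 5→2: 415 + 338 + 269 = 1022.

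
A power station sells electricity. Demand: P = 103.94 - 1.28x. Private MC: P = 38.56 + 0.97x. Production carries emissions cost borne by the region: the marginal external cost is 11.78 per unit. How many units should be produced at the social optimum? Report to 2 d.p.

x* = 23.82

Social marginal cost = private MC + MEC = 50.34 + 0.97x.
Set SMC = demand: 50.34 + 0.97x = 103.94 - 1.28x → x* = 23.8222.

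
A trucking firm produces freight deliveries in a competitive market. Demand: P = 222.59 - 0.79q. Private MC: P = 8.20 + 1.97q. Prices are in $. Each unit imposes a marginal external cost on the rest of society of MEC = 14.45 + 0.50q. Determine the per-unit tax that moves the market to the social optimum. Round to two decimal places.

tax = $45.12 per unit

Social marginal cost = private MC + MEC = 22.65 + 2.47q.
Set SMC = demand: 22.65 + 2.47q = 222.59 - 0.79q → q* = 61.3313.
The Pigouvian tax equals MEC at q*: 14.45 + 0.50×61.3313 = 45.1157.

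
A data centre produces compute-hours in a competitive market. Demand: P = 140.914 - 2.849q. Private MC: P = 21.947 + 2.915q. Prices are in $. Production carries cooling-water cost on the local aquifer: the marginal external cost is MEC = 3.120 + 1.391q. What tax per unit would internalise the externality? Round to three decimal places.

tax = $25.642 per unit

Social marginal cost = private MC + MEC = 25.067 + 4.306q.
Set SMC = demand: 25.067 + 4.306q = 140.914 - 2.849q → q* = 16.1911.
The Pigouvian tax equals MEC at q*: 3.120 + 1.391×16.1911 = 25.6418.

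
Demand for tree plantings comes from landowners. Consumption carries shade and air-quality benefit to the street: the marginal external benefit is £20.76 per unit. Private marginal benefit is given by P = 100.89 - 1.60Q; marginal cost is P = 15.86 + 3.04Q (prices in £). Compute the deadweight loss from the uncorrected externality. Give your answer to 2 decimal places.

DWL = £46.44

Market equilibrium (private): 15.86 + 3.04Q = 100.89 - 1.60Q → Q_m = 18.3254.
Social marginal benefit = demand + MEB = 121.65 - 1.60Q.
Set SMB = MC: 121.65 - 1.60Q = 15.86 + 3.04Q → Q* = 22.7996.
The loss is the area between SMB and MC from Q* to Q_m; with linear curves that's a triangle of height MEB(Q_m).
DWL = ½ × 4.4742 × 20.7600 = 46.4422.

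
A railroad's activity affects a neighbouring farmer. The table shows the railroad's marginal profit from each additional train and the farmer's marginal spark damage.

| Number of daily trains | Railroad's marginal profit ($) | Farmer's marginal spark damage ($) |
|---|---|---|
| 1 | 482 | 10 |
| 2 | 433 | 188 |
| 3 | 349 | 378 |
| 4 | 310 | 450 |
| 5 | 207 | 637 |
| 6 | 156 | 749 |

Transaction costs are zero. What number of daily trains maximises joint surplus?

Bargaining reaches the level where marginal profit last exceeds marginal spark damage.
That holds through level 2 (433 ≥ 188) but not at 3 (349 < 378).

2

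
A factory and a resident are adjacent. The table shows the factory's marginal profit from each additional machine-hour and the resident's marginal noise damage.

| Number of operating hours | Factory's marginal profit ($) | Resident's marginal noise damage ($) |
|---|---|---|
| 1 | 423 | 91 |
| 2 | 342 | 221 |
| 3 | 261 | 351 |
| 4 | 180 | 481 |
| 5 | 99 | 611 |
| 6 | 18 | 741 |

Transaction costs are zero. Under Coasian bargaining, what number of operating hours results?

Bargaining reaches the level where marginal profit last exceeds marginal noise damage.
That holds through level 2 (342 ≥ 221) but not at 3 (261 < 351).

2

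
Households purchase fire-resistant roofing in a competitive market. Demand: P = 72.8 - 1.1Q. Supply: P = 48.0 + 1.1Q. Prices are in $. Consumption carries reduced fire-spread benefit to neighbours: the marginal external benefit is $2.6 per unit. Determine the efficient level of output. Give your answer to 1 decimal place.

Social marginal benefit = demand + MEB = 75.4 - 1.1Q.
Set SMB = MC: 75.4 - 1.1Q = 48.0 + 1.1Q → Q* = 12.4545.

Q* = 12.5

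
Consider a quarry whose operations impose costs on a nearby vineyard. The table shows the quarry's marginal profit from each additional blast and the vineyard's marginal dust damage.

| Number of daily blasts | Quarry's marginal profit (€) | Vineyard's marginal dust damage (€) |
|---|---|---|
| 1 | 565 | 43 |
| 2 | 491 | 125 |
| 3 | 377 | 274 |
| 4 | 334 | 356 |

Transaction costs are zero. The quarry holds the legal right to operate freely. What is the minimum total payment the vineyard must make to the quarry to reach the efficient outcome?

€334

Left alone the quarry would choose level 4 (marginal profit stays positive).
Efficient level: k* = 3 (marginal profit ≥ marginal dust damage through 3).
The vineyard must at least cover the quarry's forgone profit from cutting 4→3: 334 = 334.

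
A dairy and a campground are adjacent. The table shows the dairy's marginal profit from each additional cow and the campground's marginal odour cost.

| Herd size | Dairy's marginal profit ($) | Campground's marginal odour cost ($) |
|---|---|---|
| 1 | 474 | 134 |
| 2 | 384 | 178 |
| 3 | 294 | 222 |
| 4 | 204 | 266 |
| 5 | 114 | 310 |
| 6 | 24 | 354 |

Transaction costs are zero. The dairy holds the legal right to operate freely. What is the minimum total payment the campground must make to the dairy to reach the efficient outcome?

Left alone the dairy would choose level 6 (marginal profit stays positive).
Efficient level: k* = 3 (marginal profit ≥ marginal odour cost through 3).
The campground must at least cover the dairy's forgone profit from cutting 6→3: 204 + 114 + 24 = 342.

$342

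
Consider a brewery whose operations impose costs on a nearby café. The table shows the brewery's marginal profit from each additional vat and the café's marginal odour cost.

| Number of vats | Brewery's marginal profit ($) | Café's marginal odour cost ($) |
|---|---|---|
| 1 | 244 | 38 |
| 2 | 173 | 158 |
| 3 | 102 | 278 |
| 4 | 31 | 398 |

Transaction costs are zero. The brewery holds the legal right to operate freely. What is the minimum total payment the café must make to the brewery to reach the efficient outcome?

Left alone the brewery would choose level 4 (marginal profit stays positive).
Efficient level: k* = 2 (marginal profit ≥ marginal odour cost through 2).
The café must at least cover the brewery's forgone profit from cutting 4→2: 102 + 31 = 133.

$133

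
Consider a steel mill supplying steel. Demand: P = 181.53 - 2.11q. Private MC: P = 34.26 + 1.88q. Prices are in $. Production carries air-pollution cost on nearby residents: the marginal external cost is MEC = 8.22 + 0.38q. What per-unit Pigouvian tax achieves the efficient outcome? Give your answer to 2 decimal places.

Social marginal cost = private MC + MEC = 42.48 + 2.26q.
Set SMC = demand: 42.48 + 2.26q = 181.53 - 2.11q → q* = 31.8192.
The Pigouvian tax equals MEC at q*: 8.22 + 0.38×31.8192 = 20.3113.

tax = $20.31 per unit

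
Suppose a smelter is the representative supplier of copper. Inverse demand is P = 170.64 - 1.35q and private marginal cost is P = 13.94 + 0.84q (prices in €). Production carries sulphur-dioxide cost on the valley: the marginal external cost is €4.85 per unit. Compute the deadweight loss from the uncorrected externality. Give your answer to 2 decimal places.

DWL = €5.37

Market equilibrium (private): 13.94 + 0.84q = 170.64 - 1.35q → q_m = 71.5525.
Social marginal cost = private MC + MEC = 18.79 + 0.84q.
Set SMC = demand: 18.79 + 0.84q = 170.64 - 1.35q → q* = 69.3379.
The loss is the area between SMC and demand from q* to q_m; with linear curves that's a triangle of height MEC(q_m).
DWL = ½ × 2.2146 × 4.8500 = 5.3704.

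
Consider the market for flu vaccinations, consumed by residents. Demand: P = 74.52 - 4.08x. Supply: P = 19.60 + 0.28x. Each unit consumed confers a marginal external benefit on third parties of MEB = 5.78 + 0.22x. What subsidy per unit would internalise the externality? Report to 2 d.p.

Social marginal benefit = demand + MEB = 80.30 - 3.86x.
Set SMB = MC: 80.30 - 3.86x = 19.60 + 0.28x → x* = 14.6618.
The Pigouvian subsidy equals MEB at x*: 5.78 + 0.22×14.6618 = 9.0056.

subsidy = 9.01 per unit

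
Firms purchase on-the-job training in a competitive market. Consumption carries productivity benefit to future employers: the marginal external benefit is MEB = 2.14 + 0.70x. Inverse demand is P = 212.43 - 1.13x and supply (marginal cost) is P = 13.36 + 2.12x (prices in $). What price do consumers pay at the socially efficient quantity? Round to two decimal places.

Social marginal benefit = demand + MEB = 214.57 - 0.43x.
Set SMB = MC: 214.57 - 0.43x = 13.36 + 2.12x → x* = 78.9059.
Consumer price on the demand curve at x*: 212.43 − 1.13×78.9059 = 123.2663.

P = $123.27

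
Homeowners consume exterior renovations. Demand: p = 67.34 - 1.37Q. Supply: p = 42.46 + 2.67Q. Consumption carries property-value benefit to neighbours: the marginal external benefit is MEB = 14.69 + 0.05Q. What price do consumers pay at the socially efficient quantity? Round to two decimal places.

P = 53.75

Social marginal benefit = demand + MEB = 82.03 - 1.32Q.
Set SMB = MC: 82.03 - 1.32Q = 42.46 + 2.67Q → Q* = 9.9173.
Consumer price on the demand curve at Q*: 67.34 − 1.37×9.9173 = 53.7533.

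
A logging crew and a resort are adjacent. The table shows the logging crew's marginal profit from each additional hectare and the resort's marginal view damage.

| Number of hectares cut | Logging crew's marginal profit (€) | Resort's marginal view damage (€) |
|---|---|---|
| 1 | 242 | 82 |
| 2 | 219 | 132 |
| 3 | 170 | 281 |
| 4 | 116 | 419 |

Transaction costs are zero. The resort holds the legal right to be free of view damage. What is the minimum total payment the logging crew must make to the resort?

Efficient level: marginal profit ≥ marginal view damage through level 2, so k* = 2.
With the resort holding the right, the logging crew must at least compensate total damage at k*: 82 + 132 = 214.

€214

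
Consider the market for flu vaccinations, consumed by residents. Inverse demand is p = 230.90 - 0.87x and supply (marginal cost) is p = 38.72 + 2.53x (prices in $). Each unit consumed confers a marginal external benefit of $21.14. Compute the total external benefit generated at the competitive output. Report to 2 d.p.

Market equilibrium (private): 38.72 + 2.53x = 230.90 - 0.87x → x_m = 56.5235.
Total external benefit = MEB × x_m = 21.14 × 56.5235 = 1194.9068.

$1194.91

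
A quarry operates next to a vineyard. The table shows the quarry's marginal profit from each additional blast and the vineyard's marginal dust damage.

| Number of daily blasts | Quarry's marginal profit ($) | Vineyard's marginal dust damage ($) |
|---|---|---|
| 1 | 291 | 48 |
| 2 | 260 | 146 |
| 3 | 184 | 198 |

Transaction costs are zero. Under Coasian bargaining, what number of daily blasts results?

2

Bargaining reaches the level where marginal profit last exceeds marginal dust damage.
That holds through level 2 (260 ≥ 146) but not at 3 (184 < 198).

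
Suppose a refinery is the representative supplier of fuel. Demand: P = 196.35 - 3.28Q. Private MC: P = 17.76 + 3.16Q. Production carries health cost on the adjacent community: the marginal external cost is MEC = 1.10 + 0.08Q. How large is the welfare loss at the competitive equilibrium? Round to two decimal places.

Market equilibrium (private): 17.76 + 3.16Q = 196.35 - 3.28Q → Q_m = 27.7314.
Social marginal cost = private MC + MEC = 18.86 + 3.24Q.
Set SMC = demand: 18.86 + 3.24Q = 196.35 - 3.28Q → Q* = 27.2224.
The welfare-loss triangle has base |Q_m − Q*| and height MEC(Q_m) (the vertical gap between SMC and demand is zero at Q* and MEC at Q_m).
DWL = ½ × 0.5090 × 3.3185 = 0.8446.

DWL = 0.84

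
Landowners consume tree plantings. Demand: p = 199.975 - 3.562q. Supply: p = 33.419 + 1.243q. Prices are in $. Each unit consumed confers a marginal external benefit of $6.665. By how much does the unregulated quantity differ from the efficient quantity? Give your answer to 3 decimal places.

1.387 units

Market equilibrium (private): 33.419 + 1.243q = 199.975 - 3.562q → q_m = 34.6631.
Social marginal benefit = demand + MEB = 206.640 - 3.562q.
Set SMB = MC: 206.640 - 3.562q = 33.419 + 1.243q → q* = 36.0502.
Gap = |34.6631 − 36.0502| = 1.3871.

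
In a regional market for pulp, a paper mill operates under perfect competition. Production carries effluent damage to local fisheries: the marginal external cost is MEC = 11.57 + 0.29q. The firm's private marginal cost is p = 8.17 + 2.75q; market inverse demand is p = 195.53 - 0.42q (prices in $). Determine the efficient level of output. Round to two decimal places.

q* = 50.81

Social marginal cost = private MC + MEC = 19.74 + 3.04q.
Set SMC = demand: 19.74 + 3.04q = 195.53 - 0.42q → q* = 50.8064.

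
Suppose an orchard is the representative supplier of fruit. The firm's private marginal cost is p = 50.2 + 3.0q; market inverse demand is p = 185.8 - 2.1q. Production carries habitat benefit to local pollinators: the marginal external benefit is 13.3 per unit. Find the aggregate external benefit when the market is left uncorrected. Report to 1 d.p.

Market equilibrium (private): 50.2 + 3.0q = 185.8 - 2.1q → q_m = 26.5882.
Total external benefit = MEB × q_m = 13.3 × 26.5882 = 353.6231.

353.6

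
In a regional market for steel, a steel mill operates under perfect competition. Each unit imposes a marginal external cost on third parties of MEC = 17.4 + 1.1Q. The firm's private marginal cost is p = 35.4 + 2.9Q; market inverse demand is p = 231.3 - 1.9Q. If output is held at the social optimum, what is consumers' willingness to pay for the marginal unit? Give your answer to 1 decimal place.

P = 173.8

Social marginal cost = private MC + MEC = 52.8 + 4.0Q.
Set SMC = demand: 52.8 + 4.0Q = 231.3 - 1.9Q → Q* = 30.2542.
Consumer price on the demand curve at Q*: 231.3 − 1.9×30.2542 = 173.8170.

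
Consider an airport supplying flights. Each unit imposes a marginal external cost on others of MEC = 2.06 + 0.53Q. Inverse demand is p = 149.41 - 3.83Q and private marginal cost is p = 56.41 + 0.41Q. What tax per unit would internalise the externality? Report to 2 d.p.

tax = 12.16 per unit

Social marginal cost = private MC + MEC = 58.47 + 0.94Q.
Set SMC = demand: 58.47 + 0.94Q = 149.41 - 3.83Q → Q* = 19.0650.
The Pigouvian tax equals MEC at Q*: 2.06 + 0.53×19.0650 = 12.1645.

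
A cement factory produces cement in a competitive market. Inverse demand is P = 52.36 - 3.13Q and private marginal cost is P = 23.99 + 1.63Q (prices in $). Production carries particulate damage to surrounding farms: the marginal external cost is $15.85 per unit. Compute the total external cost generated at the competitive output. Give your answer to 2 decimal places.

$94.47

Market equilibrium (private): 23.99 + 1.63Q = 52.36 - 3.13Q → Q_m = 5.9601.
Total external cost = MEC × Q_m = 15.85 × 5.9601 = 94.4676.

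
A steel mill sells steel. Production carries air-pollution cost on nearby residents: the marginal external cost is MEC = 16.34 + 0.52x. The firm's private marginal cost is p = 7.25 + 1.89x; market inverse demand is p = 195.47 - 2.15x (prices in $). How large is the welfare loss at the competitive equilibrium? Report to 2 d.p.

Market equilibrium (private): 7.25 + 1.89x = 195.47 - 2.15x → x_m = 46.5891.
Social marginal cost = private MC + MEC = 23.59 + 2.41x.
Set SMC = demand: 23.59 + 2.41x = 195.47 - 2.15x → x* = 37.6930.
Between x* and x_m the wedge SMC − demand runs linearly from 0 to MEC(x_m), so the loss is a triangle.
DWL = ½ × 8.8961 × 40.5663 = 180.4409.

DWL = $180.44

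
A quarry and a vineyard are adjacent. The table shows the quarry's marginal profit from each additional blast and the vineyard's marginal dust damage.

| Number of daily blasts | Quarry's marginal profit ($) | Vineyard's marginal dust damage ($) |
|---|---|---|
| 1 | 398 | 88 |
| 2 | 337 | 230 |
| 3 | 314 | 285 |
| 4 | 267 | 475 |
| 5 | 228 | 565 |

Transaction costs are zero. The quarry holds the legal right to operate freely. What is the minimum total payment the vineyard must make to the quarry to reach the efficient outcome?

$495

Left alone the quarry would choose level 5 (marginal profit stays positive).
Efficient level: k* = 3 (marginal profit ≥ marginal dust damage through 3).
The vineyard must at least cover the quarry's forgone profit from cutting 5→3: 267 + 228 = 495.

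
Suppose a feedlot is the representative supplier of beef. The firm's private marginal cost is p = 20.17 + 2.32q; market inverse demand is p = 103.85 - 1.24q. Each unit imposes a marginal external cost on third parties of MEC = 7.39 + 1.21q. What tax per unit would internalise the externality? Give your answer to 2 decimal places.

Social marginal cost = private MC + MEC = 27.56 + 3.53q.
Set SMC = demand: 27.56 + 3.53q = 103.85 - 1.24q → q* = 15.9937.
The Pigouvian tax equals MEC at q*: 7.39 + 1.21×15.9937 = 26.7424.

tax = 26.74 per unit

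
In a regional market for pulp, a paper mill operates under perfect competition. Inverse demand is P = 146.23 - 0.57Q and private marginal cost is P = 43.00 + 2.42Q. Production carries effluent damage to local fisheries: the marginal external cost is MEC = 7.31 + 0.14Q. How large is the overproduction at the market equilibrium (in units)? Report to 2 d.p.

3.88 units

Market equilibrium (private): 43.00 + 2.42Q = 146.23 - 0.57Q → Q_m = 34.5251.
Social marginal cost = private MC + MEC = 50.31 + 2.56Q.
Set SMC = demand: 50.31 + 2.56Q = 146.23 - 0.57Q → Q* = 30.6454.
Gap = |34.5251 − 30.6454| = 3.8797.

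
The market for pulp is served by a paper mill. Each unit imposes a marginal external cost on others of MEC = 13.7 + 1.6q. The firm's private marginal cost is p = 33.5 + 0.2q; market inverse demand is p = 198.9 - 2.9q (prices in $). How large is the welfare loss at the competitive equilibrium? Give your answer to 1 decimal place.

Market equilibrium (private): 33.5 + 0.2q = 198.9 - 2.9q → q_m = 53.3548.
Social marginal cost = private MC + MEC = 47.2 + 1.8q.
Set SMC = demand: 47.2 + 1.8q = 198.9 - 2.9q → q* = 32.2766.
The welfare-loss triangle has base |q_m − q*| and height MEC(q_m) (the vertical gap between SMC and demand is zero at q* and MEC at q_m).
DWL = ½ × 21.0782 × 99.0677 = 1044.0844.

DWL = $1044.1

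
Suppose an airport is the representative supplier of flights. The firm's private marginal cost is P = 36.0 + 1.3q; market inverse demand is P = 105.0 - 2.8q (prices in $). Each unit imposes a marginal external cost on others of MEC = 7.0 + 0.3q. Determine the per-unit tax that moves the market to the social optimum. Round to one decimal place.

tax = $11.2 per unit

Social marginal cost = private MC + MEC = 43.0 + 1.6q.
Set SMC = demand: 43.0 + 1.6q = 105.0 - 2.8q → q* = 14.0909.
The Pigouvian tax equals MEC at q*: 7.0 + 0.3×14.0909 = 11.2273.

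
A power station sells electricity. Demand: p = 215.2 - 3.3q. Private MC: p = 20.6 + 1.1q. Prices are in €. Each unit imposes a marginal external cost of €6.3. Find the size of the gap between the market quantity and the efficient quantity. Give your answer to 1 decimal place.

1.4 units

Market equilibrium (private): 20.6 + 1.1q = 215.2 - 3.3q → q_m = 44.2273.
Social marginal cost = private MC + MEC = 26.9 + 1.1q.
Set SMC = demand: 26.9 + 1.1q = 215.2 - 3.3q → q* = 42.7955.
Gap = |44.2273 − 42.7955| = 1.4318.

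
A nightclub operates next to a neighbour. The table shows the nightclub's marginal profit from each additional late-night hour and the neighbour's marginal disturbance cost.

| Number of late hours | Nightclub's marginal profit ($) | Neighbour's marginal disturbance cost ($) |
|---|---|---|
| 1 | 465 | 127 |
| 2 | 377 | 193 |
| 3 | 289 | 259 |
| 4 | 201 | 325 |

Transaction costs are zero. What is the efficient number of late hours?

Bargaining reaches the level where marginal profit last exceeds marginal disturbance cost.
That holds through level 3 (289 ≥ 259) but not at 4 (201 < 325).

3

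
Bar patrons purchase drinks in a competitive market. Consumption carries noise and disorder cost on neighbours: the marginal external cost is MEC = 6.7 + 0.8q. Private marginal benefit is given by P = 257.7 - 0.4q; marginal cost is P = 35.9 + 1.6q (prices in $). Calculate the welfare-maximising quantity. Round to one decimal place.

q* = 76.8

Social marginal benefit = demand − MEC = 251.0 - 1.2q.
Set SMB = MC: 251.0 - 1.2q = 35.9 + 1.6q → q* = 76.8214.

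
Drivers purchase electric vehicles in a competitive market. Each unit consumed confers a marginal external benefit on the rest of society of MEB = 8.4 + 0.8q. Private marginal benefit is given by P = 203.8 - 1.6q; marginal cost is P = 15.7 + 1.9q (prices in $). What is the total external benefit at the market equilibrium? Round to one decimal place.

$1606.8

Market equilibrium (private): 15.7 + 1.9q = 203.8 - 1.6q → q_m = 53.7429.
Total external benefit = ∫₀^{q_m} (8.4 + 0.8q) dq = 8.4×53.7429 + ½×0.8×53.7429² = 1606.7601.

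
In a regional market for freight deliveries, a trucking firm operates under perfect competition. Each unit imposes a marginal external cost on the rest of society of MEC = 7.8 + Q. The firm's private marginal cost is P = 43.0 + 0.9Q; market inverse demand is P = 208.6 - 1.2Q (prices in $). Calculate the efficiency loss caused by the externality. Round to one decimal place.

Market equilibrium (private): 43.0 + 0.9Q = 208.6 - 1.2Q → Q_m = 78.8571.
Social marginal cost = private MC + MEC = 50.8 + 1.9Q.
Set SMC = demand: 50.8 + 1.9Q = 208.6 - 1.2Q → Q* = 50.9032.
The loss is the area between SMC and demand from Q* to Q_m; with linear curves that's a triangle of height MEC(Q_m).
DWL = ½ × 27.9539 × 86.6571 = 1211.2020.

DWL = $1211.2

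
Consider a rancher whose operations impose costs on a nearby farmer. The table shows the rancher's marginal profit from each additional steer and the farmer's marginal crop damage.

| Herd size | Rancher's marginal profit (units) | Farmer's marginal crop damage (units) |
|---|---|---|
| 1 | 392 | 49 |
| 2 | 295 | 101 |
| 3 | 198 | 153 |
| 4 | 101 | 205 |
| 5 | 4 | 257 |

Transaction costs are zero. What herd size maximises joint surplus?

3

Bargaining reaches the level where marginal profit last exceeds marginal crop damage.
That holds through level 3 (198 ≥ 153) but not at 4 (101 < 205).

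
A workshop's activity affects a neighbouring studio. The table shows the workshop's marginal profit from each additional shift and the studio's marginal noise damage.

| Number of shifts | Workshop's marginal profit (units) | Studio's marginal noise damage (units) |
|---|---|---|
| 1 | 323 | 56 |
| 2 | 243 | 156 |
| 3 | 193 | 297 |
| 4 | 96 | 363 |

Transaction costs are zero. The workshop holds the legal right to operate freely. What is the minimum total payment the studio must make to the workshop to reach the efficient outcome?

289

Left alone the workshop would choose level 4 (marginal profit stays positive).
Efficient level: k* = 2 (marginal profit ≥ marginal noise damage through 2).
The studio must at least cover the workshop's forgone profit from cutting 4→2: 193 + 96 = 289.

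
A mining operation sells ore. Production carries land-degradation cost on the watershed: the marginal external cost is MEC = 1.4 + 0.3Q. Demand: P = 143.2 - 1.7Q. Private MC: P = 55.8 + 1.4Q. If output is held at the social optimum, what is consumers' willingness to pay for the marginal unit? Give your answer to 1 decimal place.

Social marginal cost = private MC + MEC = 57.2 + 1.7Q.
Set SMC = demand: 57.2 + 1.7Q = 143.2 - 1.7Q → Q* = 25.2941.
Consumer price on the demand curve at Q*: 143.2 − 1.7×25.2941 = 100.2000.

P = 100.2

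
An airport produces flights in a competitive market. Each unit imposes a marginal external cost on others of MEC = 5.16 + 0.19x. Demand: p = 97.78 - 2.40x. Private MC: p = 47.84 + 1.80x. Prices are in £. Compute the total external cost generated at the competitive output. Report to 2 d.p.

Market equilibrium (private): 47.84 + 1.80x = 97.78 - 2.40x → x_m = 11.8905.
Total external cost = ∫₀^{x_m} (5.16 + 0.19x) dx = 5.16×11.8905 + ½×0.19×11.8905² = 74.7865.

£74.79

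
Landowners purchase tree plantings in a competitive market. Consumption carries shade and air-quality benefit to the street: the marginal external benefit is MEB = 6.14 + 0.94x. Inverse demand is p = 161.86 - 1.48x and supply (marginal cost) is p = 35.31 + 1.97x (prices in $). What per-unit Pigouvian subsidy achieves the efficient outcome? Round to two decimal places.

subsidy = $55.83 per unit

Social marginal benefit = demand + MEB = 168.00 - 0.54x.
Set SMB = MC: 168.00 - 0.54x = 35.31 + 1.97x → x* = 52.8645.
The Pigouvian subsidy equals MEB at x*: 6.14 + 0.94×52.8645 = 55.8326.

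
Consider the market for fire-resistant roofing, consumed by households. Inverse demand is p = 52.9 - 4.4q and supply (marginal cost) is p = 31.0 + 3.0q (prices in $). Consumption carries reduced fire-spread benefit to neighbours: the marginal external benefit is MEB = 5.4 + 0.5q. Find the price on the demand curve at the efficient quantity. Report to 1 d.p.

P = $35.5

Social marginal benefit = demand + MEB = 58.3 - 3.9q.
Set SMB = MC: 58.3 - 3.9q = 31.0 + 3.0q → q* = 3.9565.
Consumer price on the demand curve at q*: 52.9 − 4.4×3.9565 = 35.4914.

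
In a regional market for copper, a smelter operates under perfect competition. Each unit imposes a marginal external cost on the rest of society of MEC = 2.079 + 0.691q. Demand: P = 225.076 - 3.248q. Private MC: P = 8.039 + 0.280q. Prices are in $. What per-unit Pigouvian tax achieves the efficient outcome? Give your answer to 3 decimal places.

Social marginal cost = private MC + MEC = 10.118 + 0.971q.
Set SMC = demand: 10.118 + 0.971q = 225.076 - 3.248q → q* = 50.9500.
The Pigouvian tax equals MEC at q*: 2.079 + 0.691×50.9500 = 37.2855.

tax = $37.285 per unit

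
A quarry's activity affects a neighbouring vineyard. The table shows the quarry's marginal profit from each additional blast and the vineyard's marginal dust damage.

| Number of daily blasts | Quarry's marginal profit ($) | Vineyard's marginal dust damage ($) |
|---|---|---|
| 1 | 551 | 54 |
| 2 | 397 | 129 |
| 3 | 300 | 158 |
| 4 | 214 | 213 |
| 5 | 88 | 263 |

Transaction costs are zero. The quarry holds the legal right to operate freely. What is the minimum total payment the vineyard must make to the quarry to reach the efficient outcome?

$88

Left alone the quarry would choose level 5 (marginal profit stays positive).
Efficient level: k* = 4 (marginal profit ≥ marginal dust damage through 4).
The vineyard must at least cover the quarry's forgone profit from cutting 5→4: 88 = 88.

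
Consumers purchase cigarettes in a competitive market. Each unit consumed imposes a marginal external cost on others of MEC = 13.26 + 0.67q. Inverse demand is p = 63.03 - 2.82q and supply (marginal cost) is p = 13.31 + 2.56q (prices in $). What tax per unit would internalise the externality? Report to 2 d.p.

Social marginal benefit = demand − MEC = 49.77 - 3.49q.
Set SMB = MC: 49.77 - 3.49q = 13.31 + 2.56q → q* = 6.0264.
The Pigouvian tax equals MEC at q*: 13.26 + 0.67×6.0264 = 17.2977.

tax = $17.30 per unit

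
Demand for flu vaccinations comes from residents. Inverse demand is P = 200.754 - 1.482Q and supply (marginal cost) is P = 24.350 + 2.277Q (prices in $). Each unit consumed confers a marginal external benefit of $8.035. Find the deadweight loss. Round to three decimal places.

Market equilibrium (private): 24.350 + 2.277Q = 200.754 - 1.482Q → Q_m = 46.9284.
Social marginal benefit = demand + MEB = 208.789 - 1.482Q.
Set SMB = MC: 208.789 - 1.482Q = 24.350 + 2.277Q → Q* = 49.0660.
Height of the DWL triangle at Q_m is SMB(Q_m) − MC(Q_m) = MEB(Q_m) = 8.0350.
DWL = ½ × 2.1376 × 8.0350 = 8.5878.

DWL = $8.588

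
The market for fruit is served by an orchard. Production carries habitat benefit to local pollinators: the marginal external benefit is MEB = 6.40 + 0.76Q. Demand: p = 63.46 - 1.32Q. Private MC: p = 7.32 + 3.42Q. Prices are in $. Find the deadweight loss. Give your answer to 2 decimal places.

Market equilibrium (private): 7.32 + 3.42Q = 63.46 - 1.32Q → Q_m = 11.8439.
Social marginal cost = private MC − MEB = 0.92 + 2.66Q.
Set SMC = demand: 0.92 + 2.66Q = 63.46 - 1.32Q → Q* = 15.7136.
The welfare-loss triangle has base |Q_m − Q*| and height MEB(Q_m) (the vertical gap between SMC and demand is zero at Q* and MEB at Q_m).
DWL = ½ × 3.8697 × 15.4014 = 29.7994.

DWL = $29.80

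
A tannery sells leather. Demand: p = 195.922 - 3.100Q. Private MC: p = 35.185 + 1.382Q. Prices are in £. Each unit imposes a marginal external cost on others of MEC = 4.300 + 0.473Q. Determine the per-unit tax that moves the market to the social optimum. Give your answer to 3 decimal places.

Social marginal cost = private MC + MEC = 39.485 + 1.855Q.
Set SMC = demand: 39.485 + 1.855Q = 195.922 - 3.100Q → Q* = 31.5715.
The Pigouvian tax equals MEC at Q*: 4.300 + 0.473×31.5715 = 19.2333.

tax = £19.233 per unit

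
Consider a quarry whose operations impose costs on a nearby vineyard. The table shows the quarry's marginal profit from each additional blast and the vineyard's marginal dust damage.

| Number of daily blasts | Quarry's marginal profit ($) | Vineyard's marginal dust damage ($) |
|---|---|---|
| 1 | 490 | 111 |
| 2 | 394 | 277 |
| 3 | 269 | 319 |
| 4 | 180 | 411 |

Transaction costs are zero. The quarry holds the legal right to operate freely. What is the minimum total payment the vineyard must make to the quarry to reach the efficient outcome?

$449

Left alone the quarry would choose level 4 (marginal profit stays positive).
Efficient level: k* = 2 (marginal profit ≥ marginal dust damage through 2).
The vineyard must at least cover the quarry's forgone profit from cutting 4→2: 269 + 180 = 449.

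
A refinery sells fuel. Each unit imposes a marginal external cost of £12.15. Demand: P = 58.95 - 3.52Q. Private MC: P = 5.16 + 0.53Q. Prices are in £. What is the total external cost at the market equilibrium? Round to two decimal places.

Market equilibrium (private): 5.16 + 0.53Q = 58.95 - 3.52Q → Q_m = 13.2815.
Total external cost = MEC × Q_m = 12.15 × 13.2815 = 161.3702.

£161.37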